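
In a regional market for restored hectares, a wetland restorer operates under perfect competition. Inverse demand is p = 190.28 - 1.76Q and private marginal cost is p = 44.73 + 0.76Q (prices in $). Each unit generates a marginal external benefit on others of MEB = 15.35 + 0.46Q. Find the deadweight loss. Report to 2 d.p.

DWL = $426.50

Market equilibrium (private): 44.73 + 0.76Q = 190.28 - 1.76Q → Q_m = 57.7579.
Social marginal cost = private MC − MEB = 29.38 + 0.30Q.
Set SMC = demand: 29.38 + 0.30Q = 190.28 - 1.76Q → Q* = 78.1068.
Height of the DWL triangle at Q_m is demand(Q_m) − SMC(Q_m) = MEB(Q_m) = 41.9187.
DWL = ½ × 20.3489 × 41.9187 = 426.4997.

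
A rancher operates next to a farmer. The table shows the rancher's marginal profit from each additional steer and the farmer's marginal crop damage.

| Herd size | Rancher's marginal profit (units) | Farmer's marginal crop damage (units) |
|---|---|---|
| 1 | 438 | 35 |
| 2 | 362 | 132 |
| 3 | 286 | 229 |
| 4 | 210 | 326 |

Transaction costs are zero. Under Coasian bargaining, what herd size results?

Bargaining reaches the level where marginal profit last exceeds marginal crop damage.
That holds through level 3 (286 ≥ 229) but not at 4 (210 < 326).

3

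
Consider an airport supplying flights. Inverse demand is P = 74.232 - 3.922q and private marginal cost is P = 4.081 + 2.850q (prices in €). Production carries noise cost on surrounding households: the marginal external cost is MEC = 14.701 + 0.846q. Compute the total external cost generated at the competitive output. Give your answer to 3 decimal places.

€197.679

Market equilibrium (private): 4.081 + 2.850q = 74.232 - 3.922q → q_m = 10.3590.
Total external cost = ∫₀^{q_m} (14.701 + 0.846q) dq = 14.701×10.3590 + ½×0.846×10.3590² = 197.6793.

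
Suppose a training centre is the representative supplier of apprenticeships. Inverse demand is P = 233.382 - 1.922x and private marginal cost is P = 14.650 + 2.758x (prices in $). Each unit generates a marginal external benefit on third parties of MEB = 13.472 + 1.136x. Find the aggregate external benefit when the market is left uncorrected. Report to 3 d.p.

Market equilibrium (private): 14.650 + 2.758x = 233.382 - 1.922x → x_m = 46.7376.
Total external benefit = ∫₀^{x_m} (13.472 + 1.136x) dx = 13.472×46.7376 + ½×1.136×46.7376² = 1870.3900.

$1870.390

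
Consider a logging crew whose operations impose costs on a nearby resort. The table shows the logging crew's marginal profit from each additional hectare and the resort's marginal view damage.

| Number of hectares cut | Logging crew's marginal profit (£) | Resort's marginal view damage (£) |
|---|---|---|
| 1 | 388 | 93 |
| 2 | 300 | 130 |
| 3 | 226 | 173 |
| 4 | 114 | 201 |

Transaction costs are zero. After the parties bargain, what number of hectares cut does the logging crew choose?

Bargaining reaches the level where marginal profit last exceeds marginal view damage.
That holds through level 3 (226 ≥ 173) but not at 4 (114 < 201).

3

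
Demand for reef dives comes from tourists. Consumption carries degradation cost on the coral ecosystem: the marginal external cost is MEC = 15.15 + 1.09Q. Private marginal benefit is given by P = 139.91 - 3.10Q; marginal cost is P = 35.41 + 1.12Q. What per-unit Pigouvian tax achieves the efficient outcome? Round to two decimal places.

tax = 33.49 per unit

Social marginal benefit = demand − MEC = 124.76 - 4.19Q.
Set SMB = MC: 124.76 - 4.19Q = 35.41 + 1.12Q → Q* = 16.8267.
The Pigouvian tax equals MEC at Q*: 15.15 + 1.09×16.8267 = 33.4911.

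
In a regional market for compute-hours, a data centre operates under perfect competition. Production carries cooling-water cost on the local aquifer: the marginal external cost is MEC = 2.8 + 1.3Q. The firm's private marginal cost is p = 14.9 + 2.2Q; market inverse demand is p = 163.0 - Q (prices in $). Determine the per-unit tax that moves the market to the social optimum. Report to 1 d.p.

tax = $44.8 per unit

Social marginal cost = private MC + MEC = 17.7 + 3.5Q.
Set SMC = demand: 17.7 + 3.5Q = 163.0 - Q → Q* = 32.2889.
The Pigouvian tax equals MEC at Q*: 2.8 + 1.3×32.2889 = 44.7756.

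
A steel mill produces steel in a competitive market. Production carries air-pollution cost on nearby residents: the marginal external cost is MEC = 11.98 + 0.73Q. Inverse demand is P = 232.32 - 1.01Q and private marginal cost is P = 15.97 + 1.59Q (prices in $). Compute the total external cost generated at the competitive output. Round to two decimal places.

Market equilibrium (private): 15.97 + 1.59Q = 232.32 - 1.01Q → Q_m = 83.2115.
Total external cost = ∫₀^{Q_m} (11.98 + 0.73Q) dQ = 11.98×83.2115 + ½×0.73×83.2115² = 3524.1899.

$3524.19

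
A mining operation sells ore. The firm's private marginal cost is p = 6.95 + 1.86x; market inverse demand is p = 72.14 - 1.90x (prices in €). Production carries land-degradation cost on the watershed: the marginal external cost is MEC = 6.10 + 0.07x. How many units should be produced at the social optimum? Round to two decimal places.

Social marginal cost = private MC + MEC = 13.05 + 1.93x.
Set SMC = demand: 13.05 + 1.93x = 72.14 - 1.90x → x* = 15.4282.

x* = 15.43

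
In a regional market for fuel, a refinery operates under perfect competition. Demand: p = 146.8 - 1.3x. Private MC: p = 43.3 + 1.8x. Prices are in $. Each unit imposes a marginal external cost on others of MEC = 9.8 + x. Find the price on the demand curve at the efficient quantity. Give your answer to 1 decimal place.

P = $117.1

Social marginal cost = private MC + MEC = 53.1 + 2.8x.
Set SMC = demand: 53.1 + 2.8x = 146.8 - 1.3x → x* = 22.8537.
Consumer price on the demand curve at x*: 146.8 − 1.3×22.8537 = 117.0902.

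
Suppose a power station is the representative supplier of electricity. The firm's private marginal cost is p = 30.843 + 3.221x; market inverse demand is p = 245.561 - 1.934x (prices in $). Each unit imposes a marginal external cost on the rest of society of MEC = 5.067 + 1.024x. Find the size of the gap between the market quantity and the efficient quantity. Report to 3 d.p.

Market equilibrium (private): 30.843 + 3.221x = 245.561 - 1.934x → x_m = 41.6524.
Social marginal cost = private MC + MEC = 35.910 + 4.245x.
Set SMC = demand: 35.910 + 4.245x = 245.561 - 1.934x → x* = 33.9296.
Gap = |41.6524 − 33.9296| = 7.7228.

7.723 units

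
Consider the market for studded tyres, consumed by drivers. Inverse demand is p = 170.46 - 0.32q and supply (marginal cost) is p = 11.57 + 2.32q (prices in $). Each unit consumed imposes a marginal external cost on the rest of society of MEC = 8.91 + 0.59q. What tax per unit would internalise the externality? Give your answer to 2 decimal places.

Social marginal benefit = demand − MEC = 161.55 - 0.91q.
Set SMB = MC: 161.55 - 0.91q = 11.57 + 2.32q → q* = 46.4334.
The Pigouvian tax equals MEC at q*: 8.91 + 0.59×46.4334 = 36.3057.

tax = $36.31 per unit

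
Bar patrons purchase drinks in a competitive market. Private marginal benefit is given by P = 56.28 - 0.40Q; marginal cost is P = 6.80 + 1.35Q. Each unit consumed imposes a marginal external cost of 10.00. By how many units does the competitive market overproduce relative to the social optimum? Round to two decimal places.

Market equilibrium (private): 6.80 + 1.35Q = 56.28 - 0.40Q → Q_m = 28.2743.
Social marginal benefit = demand − MEC = 46.28 - 0.40Q.
Set SMB = MC: 46.28 - 0.40Q = 6.80 + 1.35Q → Q* = 22.5600.
Gap = |28.2743 − 22.5600| = 5.7143.

5.71 units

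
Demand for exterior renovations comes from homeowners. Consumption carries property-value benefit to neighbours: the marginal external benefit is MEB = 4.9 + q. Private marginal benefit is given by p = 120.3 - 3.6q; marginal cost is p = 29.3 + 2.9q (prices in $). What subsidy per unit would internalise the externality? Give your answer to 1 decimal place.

Social marginal benefit = demand + MEB = 125.2 - 2.6q.
Set SMB = MC: 125.2 - 2.6q = 29.3 + 2.9q → q* = 17.4364.
The Pigouvian subsidy equals MEB at q*: 4.9 + 1.0×17.4364 = 22.3364.

subsidy = $22.3 per unit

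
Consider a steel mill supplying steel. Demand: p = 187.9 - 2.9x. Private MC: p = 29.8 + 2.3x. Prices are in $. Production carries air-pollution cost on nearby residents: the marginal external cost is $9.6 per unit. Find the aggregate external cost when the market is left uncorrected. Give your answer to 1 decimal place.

Market equilibrium (private): 29.8 + 2.3x = 187.9 - 2.9x → x_m = 30.4038.
Total external cost = MEC × x_m = 9.6 × 30.4038 = 291.8765.

$291.9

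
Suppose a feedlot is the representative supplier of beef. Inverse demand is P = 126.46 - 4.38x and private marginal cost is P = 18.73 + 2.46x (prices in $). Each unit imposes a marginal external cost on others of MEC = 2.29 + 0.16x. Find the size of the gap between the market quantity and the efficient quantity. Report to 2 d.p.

Market equilibrium (private): 18.73 + 2.46x = 126.46 - 4.38x → x_m = 15.7500.
Social marginal cost = private MC + MEC = 21.02 + 2.62x.
Set SMC = demand: 21.02 + 2.62x = 126.46 - 4.38x → x* = 15.0629.
Gap = |15.7500 − 15.0629| = 0.6871.

0.69 units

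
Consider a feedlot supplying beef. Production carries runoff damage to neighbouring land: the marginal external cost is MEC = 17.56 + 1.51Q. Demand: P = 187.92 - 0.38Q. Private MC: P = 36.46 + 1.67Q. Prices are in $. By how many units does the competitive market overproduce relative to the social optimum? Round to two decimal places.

36.27 units

Market equilibrium (private): 36.46 + 1.67Q = 187.92 - 0.38Q → Q_m = 73.8829.
Social marginal cost = private MC + MEC = 54.02 + 3.18Q.
Set SMC = demand: 54.02 + 3.18Q = 187.92 - 0.38Q → Q* = 37.6124.
Gap = |73.8829 − 37.6124| = 36.2705.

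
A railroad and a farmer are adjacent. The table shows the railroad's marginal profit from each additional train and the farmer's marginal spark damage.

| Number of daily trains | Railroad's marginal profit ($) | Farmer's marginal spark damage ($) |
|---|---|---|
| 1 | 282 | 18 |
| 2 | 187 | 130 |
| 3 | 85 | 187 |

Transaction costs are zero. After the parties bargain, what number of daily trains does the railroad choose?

2

Bargaining reaches the level where marginal profit last exceeds marginal spark damage.
That holds through level 2 (187 ≥ 130) but not at 3 (85 < 187).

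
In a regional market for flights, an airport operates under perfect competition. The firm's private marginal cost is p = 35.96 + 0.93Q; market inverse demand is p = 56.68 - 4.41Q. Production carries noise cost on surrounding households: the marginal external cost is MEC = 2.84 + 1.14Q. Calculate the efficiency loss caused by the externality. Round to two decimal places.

DWL = 4.07

Market equilibrium (private): 35.96 + 0.93Q = 56.68 - 4.41Q → Q_m = 3.8801.
Social marginal cost = private MC + MEC = 38.80 + 2.07Q.
Set SMC = demand: 38.80 + 2.07Q = 56.68 - 4.41Q → Q* = 2.7593.
The loss is the area between SMC and demand from Q* to Q_m; with linear curves that's a triangle of height MEC(Q_m).
DWL = ½ × 1.1208 × 7.2634 = 4.0704.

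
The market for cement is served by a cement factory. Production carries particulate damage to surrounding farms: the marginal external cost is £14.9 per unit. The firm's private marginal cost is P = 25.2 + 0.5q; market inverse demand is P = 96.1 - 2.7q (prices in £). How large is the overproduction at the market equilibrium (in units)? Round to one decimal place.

Market equilibrium (private): 25.2 + 0.5q = 96.1 - 2.7q → q_m = 22.1563.
Social marginal cost = private MC + MEC = 40.1 + 0.5q.
Set SMC = demand: 40.1 + 0.5q = 96.1 - 2.7q → q* = 17.5000.
Gap = |22.1563 − 17.5000| = 4.6563.

4.7 units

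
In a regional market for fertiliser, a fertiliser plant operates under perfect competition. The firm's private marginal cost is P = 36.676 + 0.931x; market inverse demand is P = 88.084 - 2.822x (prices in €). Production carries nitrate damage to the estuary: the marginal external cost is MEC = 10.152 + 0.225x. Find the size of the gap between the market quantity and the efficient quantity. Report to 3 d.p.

3.327 units

Market equilibrium (private): 36.676 + 0.931x = 88.084 - 2.822x → x_m = 13.6978.
Social marginal cost = private MC + MEC = 46.828 + 1.156x.
Set SMC = demand: 46.828 + 1.156x = 88.084 - 2.822x → x* = 10.3710.
Gap = |13.6978 − 10.3710| = 3.3268.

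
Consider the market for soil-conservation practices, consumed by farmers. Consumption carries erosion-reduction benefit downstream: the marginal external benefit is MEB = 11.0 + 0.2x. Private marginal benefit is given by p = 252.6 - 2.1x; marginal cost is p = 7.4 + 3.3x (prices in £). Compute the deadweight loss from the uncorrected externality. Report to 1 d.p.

DWL = £38.8

Market equilibrium (private): 7.4 + 3.3x = 252.6 - 2.1x → x_m = 45.4074.
Social marginal benefit = demand + MEB = 263.6 - 1.9x.
Set SMB = MC: 263.6 - 1.9x = 7.4 + 3.3x → x* = 49.2692.
Between x* and x_m the wedge SMB − MC runs linearly from 0 to MEB(x_m), so the loss is a triangle.
DWL = ½ × 3.8618 × 20.0815 = 38.7754.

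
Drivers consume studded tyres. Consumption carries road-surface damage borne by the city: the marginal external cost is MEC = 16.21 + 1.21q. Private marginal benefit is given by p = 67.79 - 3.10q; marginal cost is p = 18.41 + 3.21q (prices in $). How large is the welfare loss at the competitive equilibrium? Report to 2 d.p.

Market equilibrium (private): 18.41 + 3.21q = 67.79 - 3.10q → q_m = 7.8257.
Social marginal benefit = demand − MEC = 51.58 - 4.31q.
Set SMB = MC: 51.58 - 4.31q = 18.41 + 3.21q → q* = 4.4109.
The loss is the area between SMB and MC from q* to q_m; with linear curves that's a triangle of height MEC(q_m).
DWL = ½ × 3.4148 × 25.6791 = 43.8445.

DWL = $43.84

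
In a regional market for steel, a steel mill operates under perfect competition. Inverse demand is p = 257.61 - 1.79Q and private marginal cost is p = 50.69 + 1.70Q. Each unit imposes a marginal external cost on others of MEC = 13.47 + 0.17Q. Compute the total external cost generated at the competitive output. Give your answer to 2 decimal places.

Market equilibrium (private): 50.69 + 1.70Q = 257.61 - 1.79Q → Q_m = 59.2894.
Total external cost = ∫₀^{Q_m} (13.47 + 0.17Q) dQ = 13.47×59.2894 + ½×0.17×59.2894² = 1097.4230.

1097.42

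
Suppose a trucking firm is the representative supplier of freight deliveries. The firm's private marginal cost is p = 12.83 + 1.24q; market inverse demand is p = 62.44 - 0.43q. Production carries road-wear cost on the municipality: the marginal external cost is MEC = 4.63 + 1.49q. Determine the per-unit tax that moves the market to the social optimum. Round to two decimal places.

tax = 25.84 per unit

Social marginal cost = private MC + MEC = 17.46 + 2.73q.
Set SMC = demand: 17.46 + 2.73q = 62.44 - 0.43q → q* = 14.2342.
The Pigouvian tax equals MEC at q*: 4.63 + 1.49×14.2342 = 25.8390.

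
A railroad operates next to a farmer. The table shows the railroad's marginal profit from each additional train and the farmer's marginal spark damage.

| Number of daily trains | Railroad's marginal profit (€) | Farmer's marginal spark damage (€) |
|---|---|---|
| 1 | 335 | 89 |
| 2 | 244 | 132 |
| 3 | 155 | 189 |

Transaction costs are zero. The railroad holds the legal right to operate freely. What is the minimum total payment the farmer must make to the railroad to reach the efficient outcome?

Left alone the railroad would choose level 3 (marginal profit stays positive).
Efficient level: k* = 2 (marginal profit ≥ marginal spark damage through 2).
The farmer must at least cover the railroad's forgone profit from cutting 3→2: 155 = 155.

€155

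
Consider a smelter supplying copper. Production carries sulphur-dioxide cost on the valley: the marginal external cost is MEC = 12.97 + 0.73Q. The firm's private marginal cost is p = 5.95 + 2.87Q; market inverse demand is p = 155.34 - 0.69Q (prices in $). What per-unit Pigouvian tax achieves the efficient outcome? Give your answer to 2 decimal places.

tax = $36.18 per unit

Social marginal cost = private MC + MEC = 18.92 + 3.60Q.
Set SMC = demand: 18.92 + 3.60Q = 155.34 - 0.69Q → Q* = 31.7995.
The Pigouvian tax equals MEC at Q*: 12.97 + 0.73×31.7995 = 36.1836.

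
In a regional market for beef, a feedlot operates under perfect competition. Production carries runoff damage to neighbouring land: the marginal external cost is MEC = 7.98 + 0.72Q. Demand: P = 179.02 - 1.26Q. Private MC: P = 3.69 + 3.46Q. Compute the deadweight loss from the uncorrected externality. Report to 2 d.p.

Market equilibrium (private): 3.69 + 3.46Q = 179.02 - 1.26Q → Q_m = 37.1462.
Social marginal cost = private MC + MEC = 11.67 + 4.18Q.
Set SMC = demand: 11.67 + 4.18Q = 179.02 - 1.26Q → Q* = 30.7629.
Between Q* and Q_m the wedge SMC − demand runs linearly from 0 to MEC(Q_m), so the loss is a triangle.
DWL = ½ × 6.3833 × 34.7253 = 110.8310.

DWL = 110.83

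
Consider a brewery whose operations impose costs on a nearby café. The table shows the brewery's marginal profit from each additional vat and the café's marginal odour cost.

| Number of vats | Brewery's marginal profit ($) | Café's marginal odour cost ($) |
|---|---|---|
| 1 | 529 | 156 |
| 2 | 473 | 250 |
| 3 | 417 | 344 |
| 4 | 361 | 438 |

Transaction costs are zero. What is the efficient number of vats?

Bargaining reaches the level where marginal profit last exceeds marginal odour cost.
That holds through level 3 (417 ≥ 344) but not at 4 (361 < 438).

3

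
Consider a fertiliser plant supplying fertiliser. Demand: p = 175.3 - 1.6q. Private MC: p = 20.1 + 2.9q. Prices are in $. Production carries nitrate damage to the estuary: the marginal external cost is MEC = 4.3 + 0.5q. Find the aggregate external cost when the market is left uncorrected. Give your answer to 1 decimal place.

Market equilibrium (private): 20.1 + 2.9q = 175.3 - 1.6q → q_m = 34.4889.
Total external cost = ∫₀^{q_m} (4.3 + 0.5q) dq = 4.3×34.4889 + ½×0.5×34.4889² = 445.6733.

$445.7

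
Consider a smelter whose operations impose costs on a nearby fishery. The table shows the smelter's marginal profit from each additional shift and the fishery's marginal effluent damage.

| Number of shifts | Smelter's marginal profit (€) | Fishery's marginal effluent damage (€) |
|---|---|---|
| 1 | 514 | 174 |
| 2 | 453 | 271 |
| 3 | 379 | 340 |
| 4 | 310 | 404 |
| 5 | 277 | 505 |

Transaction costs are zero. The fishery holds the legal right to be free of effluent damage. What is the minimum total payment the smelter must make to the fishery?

Efficient level: marginal profit ≥ marginal effluent damage through level 3, so k* = 3.
With the fishery holding the right, the smelter must at least compensate total damage at k*: 174 + 271 + 340 = 785.

€785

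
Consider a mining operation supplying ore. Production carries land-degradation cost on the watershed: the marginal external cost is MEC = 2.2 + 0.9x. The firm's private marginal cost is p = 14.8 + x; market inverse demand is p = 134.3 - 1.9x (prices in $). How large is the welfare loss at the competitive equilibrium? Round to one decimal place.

DWL = $203.1

Market equilibrium (private): 14.8 + x = 134.3 - 1.9x → x_m = 41.2069.
Social marginal cost = private MC + MEC = 17.0 + 1.9x.
Set SMC = demand: 17.0 + 1.9x = 134.3 - 1.9x → x* = 30.8684.
Height of the DWL triangle at x_m is SMC(x_m) − demand(x_m) = MEC(x_m) = 39.2862.
DWL = ½ × 10.3385 × 39.2862 = 203.0802.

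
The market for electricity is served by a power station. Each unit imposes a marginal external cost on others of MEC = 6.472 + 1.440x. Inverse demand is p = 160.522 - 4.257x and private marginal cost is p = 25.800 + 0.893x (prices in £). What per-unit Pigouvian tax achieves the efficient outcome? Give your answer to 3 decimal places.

tax = £34.496 per unit

Social marginal cost = private MC + MEC = 32.272 + 2.333x.
Set SMC = demand: 32.272 + 2.333x = 160.522 - 4.257x → x* = 19.4613.
The Pigouvian tax equals MEC at x*: 6.472 + 1.440×19.4613 = 34.4963.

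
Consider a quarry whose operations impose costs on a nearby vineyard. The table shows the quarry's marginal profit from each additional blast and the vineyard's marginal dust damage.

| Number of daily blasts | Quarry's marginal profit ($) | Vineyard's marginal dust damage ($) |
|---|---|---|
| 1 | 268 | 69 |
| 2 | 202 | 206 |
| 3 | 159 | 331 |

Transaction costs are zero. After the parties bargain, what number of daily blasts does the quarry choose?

1

Bargaining reaches the level where marginal profit last exceeds marginal dust damage.
That holds through level 1 (268 ≥ 69) but not at 2 (202 < 206).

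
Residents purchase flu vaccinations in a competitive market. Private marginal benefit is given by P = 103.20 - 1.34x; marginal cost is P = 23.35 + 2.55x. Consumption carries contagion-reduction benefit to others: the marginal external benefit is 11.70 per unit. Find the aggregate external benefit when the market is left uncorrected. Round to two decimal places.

Market equilibrium (private): 23.35 + 2.55x = 103.20 - 1.34x → x_m = 20.5270.
Total external benefit = MEB × x_m = 11.70 × 20.5270 = 240.1659.

240.17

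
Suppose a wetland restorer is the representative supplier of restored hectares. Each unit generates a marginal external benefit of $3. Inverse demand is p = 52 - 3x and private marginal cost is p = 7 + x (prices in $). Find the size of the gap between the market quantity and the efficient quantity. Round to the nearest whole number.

Market equilibrium (private): 7 + x = 52 - 3x → x_m = 11.2500.
Social marginal cost = private MC − MEB = 4 + x.
Set SMC = demand: 4 + x = 52 - 3x → x* = 12.0000.
Gap = |11.2500 − 12.0000| = 0.7500.

1 units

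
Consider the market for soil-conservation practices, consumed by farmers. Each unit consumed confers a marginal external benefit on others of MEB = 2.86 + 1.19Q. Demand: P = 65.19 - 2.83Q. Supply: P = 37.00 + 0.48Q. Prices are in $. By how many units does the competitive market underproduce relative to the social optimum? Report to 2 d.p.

Market equilibrium (private): 37.00 + 0.48Q = 65.19 - 2.83Q → Q_m = 8.5166.
Social marginal benefit = demand + MEB = 68.05 - 1.64Q.
Set SMB = MC: 68.05 - 1.64Q = 37.00 + 0.48Q → Q* = 14.6462.
Gap = |8.5166 − 14.6462| = 6.1296.

6.13 units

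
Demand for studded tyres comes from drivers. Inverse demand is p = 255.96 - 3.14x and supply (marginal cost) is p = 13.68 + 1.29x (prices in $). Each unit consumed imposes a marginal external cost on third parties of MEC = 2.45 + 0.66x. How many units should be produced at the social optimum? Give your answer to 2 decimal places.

Social marginal benefit = demand − MEC = 253.51 - 3.80x.
Set SMB = MC: 253.51 - 3.80x = 13.68 + 1.29x → x* = 47.1179.

x* = 47.12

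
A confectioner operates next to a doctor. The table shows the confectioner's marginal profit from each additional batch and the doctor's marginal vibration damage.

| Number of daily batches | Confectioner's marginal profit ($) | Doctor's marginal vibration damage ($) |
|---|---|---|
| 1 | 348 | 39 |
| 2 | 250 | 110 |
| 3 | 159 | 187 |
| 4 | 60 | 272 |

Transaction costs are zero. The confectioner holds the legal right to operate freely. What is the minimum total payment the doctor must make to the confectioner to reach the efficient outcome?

$219

Left alone the confectioner would choose level 4 (marginal profit stays positive).
Efficient level: k* = 2 (marginal profit ≥ marginal vibration damage through 2).
The doctor must at least cover the confectioner's forgone profit from cutting 4→2: 159 + 60 = 219.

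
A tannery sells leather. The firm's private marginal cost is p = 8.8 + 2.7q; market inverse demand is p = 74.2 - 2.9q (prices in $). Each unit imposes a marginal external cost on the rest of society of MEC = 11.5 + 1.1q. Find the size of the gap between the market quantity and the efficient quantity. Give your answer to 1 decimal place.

3.6 units

Market equilibrium (private): 8.8 + 2.7q = 74.2 - 2.9q → q_m = 11.6786.
Social marginal cost = private MC + MEC = 20.3 + 3.8q.
Set SMC = demand: 20.3 + 3.8q = 74.2 - 2.9q → q* = 8.0448.
Gap = |11.6786 − 8.0448| = 3.6338.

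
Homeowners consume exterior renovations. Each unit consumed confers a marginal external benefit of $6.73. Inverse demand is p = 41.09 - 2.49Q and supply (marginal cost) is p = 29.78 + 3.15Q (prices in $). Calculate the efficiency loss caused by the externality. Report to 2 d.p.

DWL = $4.02

Market equilibrium (private): 29.78 + 3.15Q = 41.09 - 2.49Q → Q_m = 2.0053.
Social marginal benefit = demand + MEB = 47.82 - 2.49Q.
Set SMB = MC: 47.82 - 2.49Q = 29.78 + 3.15Q → Q* = 3.1986.
Between Q* and Q_m the wedge SMB − MC runs linearly from 0 to MEB(Q_m), so the loss is a triangle.
DWL = ½ × 1.1933 × 6.7300 = 4.0155.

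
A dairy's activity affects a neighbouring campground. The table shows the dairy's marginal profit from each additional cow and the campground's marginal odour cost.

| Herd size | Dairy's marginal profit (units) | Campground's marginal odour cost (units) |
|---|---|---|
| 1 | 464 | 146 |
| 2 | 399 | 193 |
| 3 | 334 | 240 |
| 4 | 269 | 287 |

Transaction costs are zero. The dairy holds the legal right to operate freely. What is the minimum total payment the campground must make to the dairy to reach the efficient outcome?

269

Left alone the dairy would choose level 4 (marginal profit stays positive).
Efficient level: k* = 3 (marginal profit ≥ marginal odour cost through 3).
The campground must at least cover the dairy's forgone profit from cutting 4→3: 269 = 269.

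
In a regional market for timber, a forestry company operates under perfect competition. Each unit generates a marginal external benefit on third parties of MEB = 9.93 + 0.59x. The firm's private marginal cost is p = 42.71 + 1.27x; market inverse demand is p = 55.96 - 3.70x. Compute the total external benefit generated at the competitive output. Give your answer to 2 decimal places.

28.57

Market equilibrium (private): 42.71 + 1.27x = 55.96 - 3.70x → x_m = 2.6660.
Total external benefit = ∫₀^{x_m} (9.93 + 0.59x) dx = 9.93×2.6660 + ½×0.59×2.6660² = 28.5701.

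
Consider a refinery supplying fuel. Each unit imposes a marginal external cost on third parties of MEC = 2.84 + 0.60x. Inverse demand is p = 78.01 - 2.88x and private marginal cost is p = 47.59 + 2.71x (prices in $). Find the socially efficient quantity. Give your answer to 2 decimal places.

Social marginal cost = private MC + MEC = 50.43 + 3.31x.
Set SMC = demand: 50.43 + 3.31x = 78.01 - 2.88x → x* = 4.4556.

x* = 4.46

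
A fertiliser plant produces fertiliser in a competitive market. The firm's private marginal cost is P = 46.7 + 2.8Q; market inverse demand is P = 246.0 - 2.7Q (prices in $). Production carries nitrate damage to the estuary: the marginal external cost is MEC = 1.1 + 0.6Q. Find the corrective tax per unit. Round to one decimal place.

Social marginal cost = private MC + MEC = 47.8 + 3.4Q.
Set SMC = demand: 47.8 + 3.4Q = 246.0 - 2.7Q → Q* = 32.4918.
The Pigouvian tax equals MEC at Q*: 1.1 + 0.6×32.4918 = 20.5951.

tax = $20.6 per unit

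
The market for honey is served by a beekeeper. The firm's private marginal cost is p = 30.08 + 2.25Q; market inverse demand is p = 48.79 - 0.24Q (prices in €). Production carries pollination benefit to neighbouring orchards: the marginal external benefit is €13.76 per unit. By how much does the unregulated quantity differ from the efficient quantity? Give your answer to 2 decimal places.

5.53 units

Market equilibrium (private): 30.08 + 2.25Q = 48.79 - 0.24Q → Q_m = 7.5141.
Social marginal cost = private MC − MEB = 16.32 + 2.25Q.
Set SMC = demand: 16.32 + 2.25Q = 48.79 - 0.24Q → Q* = 13.0402.
Gap = |7.5141 − 13.0402| = 5.5261.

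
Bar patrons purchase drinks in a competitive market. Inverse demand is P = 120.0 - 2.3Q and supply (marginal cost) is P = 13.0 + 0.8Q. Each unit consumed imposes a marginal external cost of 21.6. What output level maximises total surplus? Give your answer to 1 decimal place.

Social marginal benefit = demand − MEC = 98.4 - 2.3Q.
Set SMB = MC: 98.4 - 2.3Q = 13.0 + 0.8Q → Q* = 27.5484.

Q* = 27.5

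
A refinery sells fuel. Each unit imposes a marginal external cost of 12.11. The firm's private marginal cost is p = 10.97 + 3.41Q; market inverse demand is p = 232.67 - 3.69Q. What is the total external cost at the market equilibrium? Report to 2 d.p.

Market equilibrium (private): 10.97 + 3.41Q = 232.67 - 3.69Q → Q_m = 31.2254.
Total external cost = MEC × Q_m = 12.11 × 31.2254 = 378.1396.

378.14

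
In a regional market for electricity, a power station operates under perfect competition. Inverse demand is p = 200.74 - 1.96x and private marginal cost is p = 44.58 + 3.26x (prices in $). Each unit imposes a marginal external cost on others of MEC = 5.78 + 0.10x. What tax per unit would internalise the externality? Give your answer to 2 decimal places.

Social marginal cost = private MC + MEC = 50.36 + 3.36x.
Set SMC = demand: 50.36 + 3.36x = 200.74 - 1.96x → x* = 28.2669.
The Pigouvian tax equals MEC at x*: 5.78 + 0.10×28.2669 = 8.6067.

tax = $8.61 per unit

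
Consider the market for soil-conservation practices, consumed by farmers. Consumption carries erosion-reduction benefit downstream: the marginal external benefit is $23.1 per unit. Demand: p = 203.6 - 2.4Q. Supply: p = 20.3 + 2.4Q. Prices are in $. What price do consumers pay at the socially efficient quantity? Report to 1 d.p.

P = $100.4

Social marginal benefit = demand + MEB = 226.7 - 2.4Q.
Set SMB = MC: 226.7 - 2.4Q = 20.3 + 2.4Q → Q* = 43.0000.
Consumer price on the demand curve at Q*: 203.6 − 2.4×43.0000 = 100.4000.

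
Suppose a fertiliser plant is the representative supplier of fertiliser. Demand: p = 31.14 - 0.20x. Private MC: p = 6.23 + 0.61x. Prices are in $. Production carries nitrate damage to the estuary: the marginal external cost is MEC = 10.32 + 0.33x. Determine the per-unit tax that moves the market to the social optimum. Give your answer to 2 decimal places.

tax = $14.54 per unit

Social marginal cost = private MC + MEC = 16.55 + 0.94x.
Set SMC = demand: 16.55 + 0.94x = 31.14 - 0.20x → x* = 12.7982.
The Pigouvian tax equals MEC at x*: 10.32 + 0.33×12.7982 = 14.5434.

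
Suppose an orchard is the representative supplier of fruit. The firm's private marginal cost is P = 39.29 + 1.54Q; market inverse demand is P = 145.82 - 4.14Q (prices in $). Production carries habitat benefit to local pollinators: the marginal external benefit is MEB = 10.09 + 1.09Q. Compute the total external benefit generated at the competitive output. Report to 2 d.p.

$380.95

Market equilibrium (private): 39.29 + 1.54Q = 145.82 - 4.14Q → Q_m = 18.7553.
Total external benefit = ∫₀^{Q_m} (10.09 + 1.09Q) dQ = 10.09×18.7553 + ½×1.09×18.7553² = 380.9509.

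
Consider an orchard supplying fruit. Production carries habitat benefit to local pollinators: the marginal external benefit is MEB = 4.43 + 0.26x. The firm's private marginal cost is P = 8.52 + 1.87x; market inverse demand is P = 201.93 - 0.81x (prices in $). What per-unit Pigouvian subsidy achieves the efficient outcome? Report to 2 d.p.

subsidy = $25.69 per unit

Social marginal cost = private MC − MEB = 4.09 + 1.61x.
Set SMC = demand: 4.09 + 1.61x = 201.93 - 0.81x → x* = 81.7521.
The Pigouvian subsidy equals MEB at x*: 4.43 + 0.26×81.7521 = 25.6855.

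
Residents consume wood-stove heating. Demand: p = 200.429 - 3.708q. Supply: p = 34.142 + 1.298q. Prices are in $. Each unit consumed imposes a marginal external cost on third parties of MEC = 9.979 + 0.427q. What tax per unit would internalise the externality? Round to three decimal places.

Social marginal benefit = demand − MEC = 190.450 - 4.135q.
Set SMB = MC: 190.450 - 4.135q = 34.142 + 1.298q → q* = 28.7701.
The Pigouvian tax equals MEC at q*: 9.979 + 0.427×28.7701 = 22.2638.

tax = $22.264 per unit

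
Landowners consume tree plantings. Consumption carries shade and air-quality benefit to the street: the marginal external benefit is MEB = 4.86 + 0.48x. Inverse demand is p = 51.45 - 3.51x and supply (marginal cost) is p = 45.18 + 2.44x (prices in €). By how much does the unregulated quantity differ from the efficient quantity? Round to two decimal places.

0.98 units

Market equilibrium (private): 45.18 + 2.44x = 51.45 - 3.51x → x_m = 1.0538.
Social marginal benefit = demand + MEB = 56.31 - 3.03x.
Set SMB = MC: 56.31 - 3.03x = 45.18 + 2.44x → x* = 2.0347.
Gap = |1.0538 − 2.0347| = 0.9809.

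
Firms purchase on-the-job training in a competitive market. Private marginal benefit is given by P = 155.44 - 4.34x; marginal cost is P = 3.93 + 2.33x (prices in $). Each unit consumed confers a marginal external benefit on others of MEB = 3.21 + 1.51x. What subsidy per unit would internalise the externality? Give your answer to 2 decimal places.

subsidy = $48.49 per unit

Social marginal benefit = demand + MEB = 158.65 - 2.83x.
Set SMB = MC: 158.65 - 2.83x = 3.93 + 2.33x → x* = 29.9845.
The Pigouvian subsidy equals MEB at x*: 3.21 + 1.51×29.9845 = 48.4866.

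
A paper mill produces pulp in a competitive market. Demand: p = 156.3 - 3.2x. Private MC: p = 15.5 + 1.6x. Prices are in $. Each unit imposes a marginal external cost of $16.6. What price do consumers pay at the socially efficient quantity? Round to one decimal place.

P = $73.5

Social marginal cost = private MC + MEC = 32.1 + 1.6x.
Set SMC = demand: 32.1 + 1.6x = 156.3 - 3.2x → x* = 25.8750.
Consumer price on the demand curve at x*: 156.3 − 3.2×25.8750 = 73.5000.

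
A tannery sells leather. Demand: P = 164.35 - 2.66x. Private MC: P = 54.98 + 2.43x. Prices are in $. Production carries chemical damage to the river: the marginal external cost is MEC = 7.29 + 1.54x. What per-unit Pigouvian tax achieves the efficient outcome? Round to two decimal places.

tax = $31.00 per unit

Social marginal cost = private MC + MEC = 62.27 + 3.97x.
Set SMC = demand: 62.27 + 3.97x = 164.35 - 2.66x → x* = 15.3967.
The Pigouvian tax equals MEC at x*: 7.29 + 1.54×15.3967 = 31.0009.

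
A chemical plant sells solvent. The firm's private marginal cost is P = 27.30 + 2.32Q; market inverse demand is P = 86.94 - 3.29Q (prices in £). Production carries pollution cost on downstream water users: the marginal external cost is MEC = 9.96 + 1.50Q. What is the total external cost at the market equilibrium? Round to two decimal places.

Market equilibrium (private): 27.30 + 2.32Q = 86.94 - 3.29Q → Q_m = 10.6310.
Total external cost = ∫₀^{Q_m} (9.96 + 1.50Q) dQ = 9.96×10.6310 + ½×1.50×10.6310² = 190.6484.

£190.65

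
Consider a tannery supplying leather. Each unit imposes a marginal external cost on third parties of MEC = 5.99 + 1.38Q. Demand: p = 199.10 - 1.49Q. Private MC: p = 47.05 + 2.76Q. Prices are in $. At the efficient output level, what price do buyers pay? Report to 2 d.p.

Social marginal cost = private MC + MEC = 53.04 + 4.14Q.
Set SMC = demand: 53.04 + 4.14Q = 199.10 - 1.49Q → Q* = 25.9432.
Consumer price on the demand curve at Q*: 199.10 − 1.49×25.9432 = 160.4446.

P = $160.44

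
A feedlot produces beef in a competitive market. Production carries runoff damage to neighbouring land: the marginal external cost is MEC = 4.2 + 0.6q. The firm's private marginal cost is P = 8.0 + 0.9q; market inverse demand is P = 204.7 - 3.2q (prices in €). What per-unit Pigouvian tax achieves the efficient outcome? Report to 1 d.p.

tax = €28.8 per unit

Social marginal cost = private MC + MEC = 12.2 + 1.5q.
Set SMC = demand: 12.2 + 1.5q = 204.7 - 3.2q → q* = 40.9574.
The Pigouvian tax equals MEC at q*: 4.2 + 0.6×40.9574 = 28.7744.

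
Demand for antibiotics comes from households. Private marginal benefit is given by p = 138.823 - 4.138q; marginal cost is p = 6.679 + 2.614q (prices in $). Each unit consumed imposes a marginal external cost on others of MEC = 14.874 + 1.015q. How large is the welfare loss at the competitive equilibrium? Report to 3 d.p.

DWL = $77.686

Market equilibrium (private): 6.679 + 2.614q = 138.823 - 4.138q → q_m = 19.5711.
Social marginal benefit = demand − MEC = 123.949 - 5.153q.
Set SMB = MC: 123.949 - 5.153q = 6.679 + 2.614q → q* = 15.0985.
The loss is the area between SMB and MC from q* to q_m; with linear curves that's a triangle of height MEC(q_m).
DWL = ½ × 4.4726 × 34.7387 = 77.6862.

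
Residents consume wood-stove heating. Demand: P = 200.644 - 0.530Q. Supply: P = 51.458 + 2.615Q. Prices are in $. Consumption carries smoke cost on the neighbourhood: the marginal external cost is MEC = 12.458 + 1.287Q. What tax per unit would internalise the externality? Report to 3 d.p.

tax = $52.162 per unit

Social marginal benefit = demand − MEC = 188.186 - 1.817Q.
Set SMB = MC: 188.186 - 1.817Q = 51.458 + 2.615Q → Q* = 30.8502.
The Pigouvian tax equals MEC at Q*: 12.458 + 1.287×30.8502 = 52.1622.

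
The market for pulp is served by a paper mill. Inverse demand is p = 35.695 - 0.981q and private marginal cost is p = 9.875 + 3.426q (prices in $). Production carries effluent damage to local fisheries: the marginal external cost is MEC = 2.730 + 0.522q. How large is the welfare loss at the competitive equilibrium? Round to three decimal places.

Market equilibrium (private): 9.875 + 3.426q = 35.695 - 0.981q → q_m = 5.8589.
Social marginal cost = private MC + MEC = 12.605 + 3.948q.
Set SMC = demand: 12.605 + 3.948q = 35.695 - 0.981q → q* = 4.6845.
Between q* and q_m the wedge SMC − demand runs linearly from 0 to MEC(q_m), so the loss is a triangle.
DWL = ½ × 1.1744 × 5.7883 = 3.3989.

DWL = $3.399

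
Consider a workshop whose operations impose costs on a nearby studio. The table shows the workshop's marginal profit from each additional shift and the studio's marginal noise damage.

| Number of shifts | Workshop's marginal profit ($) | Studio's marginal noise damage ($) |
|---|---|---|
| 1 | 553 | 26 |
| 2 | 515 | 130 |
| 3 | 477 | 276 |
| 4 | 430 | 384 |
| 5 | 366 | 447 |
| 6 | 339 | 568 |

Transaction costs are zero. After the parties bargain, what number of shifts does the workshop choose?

Bargaining reaches the level where marginal profit last exceeds marginal noise damage.
That holds through level 4 (430 ≥ 384) but not at 5 (366 < 447).

4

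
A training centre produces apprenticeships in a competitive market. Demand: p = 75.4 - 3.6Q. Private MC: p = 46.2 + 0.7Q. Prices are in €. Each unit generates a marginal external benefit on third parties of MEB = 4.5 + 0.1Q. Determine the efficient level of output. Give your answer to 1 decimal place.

Q* = 8.0

Social marginal cost = private MC − MEB = 41.7 + 0.6Q.
Set SMC = demand: 41.7 + 0.6Q = 75.4 - 3.6Q → Q* = 8.0238.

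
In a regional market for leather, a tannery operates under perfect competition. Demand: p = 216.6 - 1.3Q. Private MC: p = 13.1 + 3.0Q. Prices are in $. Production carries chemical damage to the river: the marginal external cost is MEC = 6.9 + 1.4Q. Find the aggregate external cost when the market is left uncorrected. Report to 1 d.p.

Market equilibrium (private): 13.1 + 3.0Q = 216.6 - 1.3Q → Q_m = 47.3256.
Total external cost = ∫₀^{Q_m} (6.9 + 1.4Q) dQ = 6.9×47.3256 + ½×1.4×47.3256² = 1894.3453.

$1894.3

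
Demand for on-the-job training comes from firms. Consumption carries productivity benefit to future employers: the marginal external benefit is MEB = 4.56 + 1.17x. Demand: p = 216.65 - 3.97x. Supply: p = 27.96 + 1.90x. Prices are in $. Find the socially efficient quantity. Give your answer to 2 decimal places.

Social marginal benefit = demand + MEB = 221.21 - 2.80x.
Set SMB = MC: 221.21 - 2.80x = 27.96 + 1.90x → x* = 41.1170.

x* = 41.12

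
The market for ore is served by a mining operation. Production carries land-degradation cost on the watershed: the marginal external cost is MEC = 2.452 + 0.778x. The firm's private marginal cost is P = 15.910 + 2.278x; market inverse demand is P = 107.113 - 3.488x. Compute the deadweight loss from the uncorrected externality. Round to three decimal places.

Market equilibrium (private): 15.910 + 2.278x = 107.113 - 3.488x → x_m = 15.8174.
Social marginal cost = private MC + MEC = 18.362 + 3.056x.
Set SMC = demand: 18.362 + 3.056x = 107.113 - 3.488x → x* = 13.5622.
Between x* and x_m the wedge SMC − demand runs linearly from 0 to MEC(x_m), so the loss is a triangle.
DWL = ½ × 2.2552 × 14.7579 = 16.6410.

DWL = 16.641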